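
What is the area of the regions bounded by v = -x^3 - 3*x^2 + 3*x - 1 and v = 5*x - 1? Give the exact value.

1/2

Set the curves equal: -x^3 - 3*x^2 + 3*x - 1 = 5*x - 1, so -x^3 - 3*x^2 - 2*x = 0, which factors as -x*(x + 1)*(x + 2) = 0. The curves meet at x = -2, -1, 0.
On [-2, -1], v = 5*x - 1 is on top; that piece has area ∫[-2,-1] (-(-x^3 - 3*x^2 - 2*x)) dx = 1/4.
On [-1, 0], v = -x^3 - 3*x^2 + 3*x - 1 is on top; that piece has area ∫[-1,0] (-x^3 - 3*x^2 - 2*x) dx = 1/4.
Total enclosed area = 1/4 + 1/4 = 1/2.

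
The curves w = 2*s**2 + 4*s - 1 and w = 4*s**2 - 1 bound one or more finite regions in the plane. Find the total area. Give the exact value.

8/3

Set the curves equal: 2*s**2 + 4*s - 1 = 4*s**2 - 1, so -2*s**2 + 4*s = 0, which factors as -2*s*(s - 2) = 0. The curves meet at s = 0, 2.
On [0, 2], w = 2*s**2 + 4*s - 1 is on top; that piece has area ∫[0,2] (-2*s**2 + 4*s) ds = 8/3.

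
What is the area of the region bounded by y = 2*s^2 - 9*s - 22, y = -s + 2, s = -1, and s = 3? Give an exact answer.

On [-1, 3], (2*s^2 - 9*s - 22) - (-s + 2) = 2*s^2 - 8*s - 24 is ≤ 0 throughout, so the area is a single integral of |2*s^2 - 8*s - 24|.
∫[-1,3] (2*s^2 - 8*s - 24) ds = -328/3; the area of that piece is 328/3.

328/3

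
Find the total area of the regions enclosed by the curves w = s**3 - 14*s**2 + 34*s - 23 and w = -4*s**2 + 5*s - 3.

Set the curves equal: s**3 - 14*s**2 + 34*s - 23 = -4*s**2 + 5*s - 3, so s**3 - 10*s**2 + 29*s - 20 = 0, which factors as (s - 5)*(s - 4)*(s - 1) = 0. The curves meet at s = 1, 4, 5.
On [1, 4], w = s**3 - 14*s**2 + 34*s - 23 is on top; that piece has area ∫[1,4] (s**3 - 10*s**2 + 29*s - 20) ds = 45/4.
On [4, 5], w = -4*s**2 + 5*s - 3 is on top; that piece has area ∫[4,5] (-(s**3 - 10*s**2 + 29*s - 20)) ds = 7/12.
Total enclosed area = 45/4 + 7/12 = 71/6.

71/6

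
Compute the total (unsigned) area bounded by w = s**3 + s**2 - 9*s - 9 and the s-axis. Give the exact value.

The curve meets the s-axis where s**3 + s**2 - 9*s - 9 = 0, i.e. (s - 3)*(s + 1)*(s + 3) = 0, at s = -3, -1, 3.
On [-3, -1] the curve lies above the axis; ∫[-3,-1] (s**3 + s**2 - 9*s - 9) ds = 20/3, giving area 20/3.
On [-1, 3] the curve lies below the axis; ∫[-1,3] (s**3 + s**2 - 9*s - 9) ds = -128/3, giving area 128/3.
Total area = 20/3 + 128/3 = 148/3.

148/3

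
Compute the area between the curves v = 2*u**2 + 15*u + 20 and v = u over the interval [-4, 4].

776/3

The difference (2*u**2 + 15*u + 20) - (u) = 2*u**2 + 14*u + 20 changes sign at u = -2 inside [-4, 4], so split the integral there.
∫[-4,-2] (2*u**2 + 14*u + 20) du = -20/3; the area of that piece is 20/3.
∫[-2,4] (2*u**2 + 14*u + 20) du = 252.
Total area = 20/3 + 252 = 776/3.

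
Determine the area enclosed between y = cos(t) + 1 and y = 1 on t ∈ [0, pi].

2

The difference (cos(t) + 1) - (1) = cos(t) changes sign at t = pi/2 inside [0, pi], so split the integral there.
∫[0,pi/2] (cos(t)) dt = 1.
∫[pi/2,pi] (cos(t)) dt = -1; the area of that piece is 1.
Total area = 1 + 1 = 2.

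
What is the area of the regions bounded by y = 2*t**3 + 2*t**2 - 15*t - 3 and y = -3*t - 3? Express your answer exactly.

253/6

Set the curves equal: 2*t**3 + 2*t**2 - 15*t - 3 = -3*t - 3, so 2*t**3 + 2*t**2 - 12*t = 0, which factors as 2*t*(t - 2)*(t + 3) = 0. The curves meet at t = -3, 0, 2.
On [-3, 0], y = 2*t**3 + 2*t**2 - 15*t - 3 is on top; that piece has area ∫[-3,0] (2*t**3 + 2*t**2 - 12*t) dt = 63/2.
On [0, 2], y = -3*t - 3 is on top; that piece has area ∫[0,2] (-(2*t**3 + 2*t**2 - 12*t)) dt = 32/3.
Total enclosed area = 63/2 + 32/3 = 253/6.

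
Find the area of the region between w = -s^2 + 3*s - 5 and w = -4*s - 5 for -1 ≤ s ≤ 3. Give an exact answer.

79/3

The difference (-s^2 + 3*s - 5) - (-4*s - 5) = -s^2 + 7*s changes sign at s = 0 inside [-1, 3], so split the integral there.
∫[-1,0] (-s^2 + 7*s) ds = -23/6; the area of that piece is 23/6.
∫[0,3] (-s^2 + 7*s) ds = 45/2.
Total area = 23/6 + 45/2 = 79/3.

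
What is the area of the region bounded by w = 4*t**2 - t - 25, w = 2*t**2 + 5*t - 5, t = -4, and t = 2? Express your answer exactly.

308/3

The difference (4*t**2 - t - 25) - (2*t**2 + 5*t - 5) = 2*t**2 - 6*t - 20 changes sign at t = -2 inside [-4, 2], so split the integral there.
∫[-4,-2] (2*t**2 - 6*t - 20) dt = 100/3.
∫[-2,2] (2*t**2 - 6*t - 20) dt = -208/3; the area of that piece is 208/3.
Total area = 100/3 + 208/3 = 308/3.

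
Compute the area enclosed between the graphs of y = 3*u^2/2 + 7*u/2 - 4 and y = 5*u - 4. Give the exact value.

Set the curves equal: 3*u^2/2 + 7*u/2 - 4 = 5*u - 4, so 3*u^2/2 - 3*u/2 = 0, which factors as 3*u*(u - 1)/2 = 0. The curves meet at u = 0, 1.
On [0, 1], y = 5*u - 4 is on top; that piece has area ∫[0,1] (-(3*u^2/2 - 3*u/2)) du = 1/4.

1/4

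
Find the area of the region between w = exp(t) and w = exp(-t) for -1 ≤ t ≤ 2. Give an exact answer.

The difference (exp(t)) - (exp(-t)) = exp(t) - exp(-t) changes sign at t = 0 inside [-1, 2], so split the integral there.
∫[-1,0] (exp(t) - exp(-t)) dt = -exp(1) - exp(-1) + 2; the area of that piece is -2 + exp(-1) + exp(1).
∫[0,2] (exp(t) - exp(-t)) dt = -2 + exp(-2) + exp(2).
Total area = (-2 + exp(-1) + exp(1)) + (-2 + exp(-2) + exp(2)) = -4 + exp(-2) + exp(-1) + exp(1) + exp(2).

-4 + exp(-2) + exp(-1) + exp(1) + exp(2)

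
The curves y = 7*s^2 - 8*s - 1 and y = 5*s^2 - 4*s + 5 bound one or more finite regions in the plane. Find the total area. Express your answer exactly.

Set the curves equal: 7*s^2 - 8*s - 1 = 5*s^2 - 4*s + 5, so 2*s^2 - 4*s - 6 = 0, which factors as 2*(s - 3)*(s + 1) = 0. The curves meet at s = -1, 3.
On [-1, 3], y = 5*s^2 - 4*s + 5 is on top; that piece has area ∫[-1,3] (-(2*s^2 - 4*s - 6)) ds = 64/3.

64/3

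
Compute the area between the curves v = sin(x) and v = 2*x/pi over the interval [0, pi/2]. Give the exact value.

1 - pi/4

On [0, pi/2], (sin(x)) - (2*x/pi) = -2*x/pi + sin(x) is ≥ 0 throughout, so the area is a single integral of |-2*x/pi + sin(x)|.
∫[0,pi/2] (-2*x/pi + sin(x)) dx = 1 - pi/4.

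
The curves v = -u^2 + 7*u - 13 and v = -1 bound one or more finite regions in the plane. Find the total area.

1/6

Set the curves equal: -u^2 + 7*u - 13 = -1, so -u^2 + 7*u - 12 = 0, which factors as -(u - 4)*(u - 3) = 0. The curves meet at u = 3, 4.
On [3, 4], v = -u^2 + 7*u - 13 is on top; that piece has area ∫[3,4] (-u^2 + 7*u - 12) du = 1/6.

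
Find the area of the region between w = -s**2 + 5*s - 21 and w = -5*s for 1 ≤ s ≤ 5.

The difference (-s**2 + 5*s - 21) - (-5*s) = -s**2 + 10*s - 21 changes sign at s = 3 inside [1, 5], so split the integral there.
∫[1,3] (-s**2 + 10*s - 21) ds = -32/3; the area of that piece is 32/3.
∫[3,5] (-s**2 + 10*s - 21) ds = 16/3.
Total area = 32/3 + 16/3 = 16.

16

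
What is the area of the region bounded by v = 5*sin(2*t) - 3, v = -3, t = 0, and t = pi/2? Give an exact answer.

5

On [0, pi/2], (5*sin(2*t) - 3) - (-3) = 5*sin(2*t) is ≥ 0 throughout, so the area is a single integral of |5*sin(2*t)|.
∫[0,pi/2] (5*sin(2*t)) dt = 5.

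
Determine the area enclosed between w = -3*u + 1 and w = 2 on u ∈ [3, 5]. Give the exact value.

On [3, 5], (-3*u + 1) - (2) = -3*u - 1 is ≤ 0 throughout, so the area is a single integral of |-3*u - 1|.
∫[3,5] (-3*u - 1) du = -26; the area of that piece is 26.

26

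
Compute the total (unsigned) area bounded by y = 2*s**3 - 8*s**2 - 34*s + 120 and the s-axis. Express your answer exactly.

The curve meets the s-axis where 2*s**3 - 8*s**2 - 34*s + 120 = 0, i.e. 2*(s - 5)*(s - 3)*(s + 4) = 0, at s = -4, 3, 5.
On [-4, 3] the curve lies above the axis; ∫[-4,3] (2*s**3 - 8*s**2 - 34*s + 120) ds = 3773/6, giving area 3773/6.
On [3, 5] the curve lies below the axis; ∫[3,5] (2*s**3 - 8*s**2 - 34*s + 120) ds = -64/3, giving area 64/3.
Total area = 3773/6 + 64/3 = 3901/6.

3901/6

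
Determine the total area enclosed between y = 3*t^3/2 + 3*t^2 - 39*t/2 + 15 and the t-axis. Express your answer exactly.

1741/8

The curve meets the t-axis where 3*t^3/2 + 3*t^2 - 39*t/2 + 15 = 0, i.e. 3*(t - 2)*(t - 1)*(t + 5)/2 = 0, at t = -5, 1, 2.
On [-5, 1] the curve lies above the axis; ∫[-5,1] (3*t^3/2 + 3*t^2 - 39*t/2 + 15) dt = 216, giving area 216.
On [1, 2] the curve lies below the axis; ∫[1,2] (3*t^3/2 + 3*t^2 - 39*t/2 + 15) dt = -13/8, giving area 13/8.
Total area = 216 + 13/8 = 1741/8.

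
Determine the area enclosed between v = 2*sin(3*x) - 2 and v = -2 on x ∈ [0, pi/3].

4/3

On [0, pi/3], (2*sin(3*x) - 2) - (-2) = 2*sin(3*x) is ≥ 0 throughout, so the area is a single integral of |2*sin(3*x)|.
∫[0,pi/3] (2*sin(3*x)) dx = 4/3.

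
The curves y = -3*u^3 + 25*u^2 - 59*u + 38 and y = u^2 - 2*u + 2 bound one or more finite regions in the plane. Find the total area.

37/4

Set the curves equal: -3*u^3 + 25*u^2 - 59*u + 38 = u^2 - 2*u + 2, so -3*u^3 + 24*u^2 - 57*u + 36 = 0, which factors as -3*(u - 4)*(u - 3)*(u - 1) = 0. The curves meet at u = 1, 3, 4.
On [1, 3], y = u^2 - 2*u + 2 is on top; that piece has area ∫[1,3] (-(-3*u^3 + 24*u^2 - 57*u + 36)) du = 8.
On [3, 4], y = -3*u^3 + 25*u^2 - 59*u + 38 is on top; that piece has area ∫[3,4] (-3*u^3 + 24*u^2 - 57*u + 36) du = 5/4.
Total enclosed area = 8 + 5/4 = 37/4.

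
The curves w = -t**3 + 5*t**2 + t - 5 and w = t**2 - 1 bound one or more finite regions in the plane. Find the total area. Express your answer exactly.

Set the curves equal: -t**3 + 5*t**2 + t - 5 = t**2 - 1, so -t**3 + 4*t**2 + t - 4 = 0, which factors as -(t - 4)*(t - 1)*(t + 1) = 0. The curves meet at t = -1, 1, 4.
On [-1, 1], w = t**2 - 1 is on top; that piece has area ∫[-1,1] (-(-t**3 + 4*t**2 + t - 4)) dt = 16/3.
On [1, 4], w = -t**3 + 5*t**2 + t - 5 is on top; that piece has area ∫[1,4] (-t**3 + 4*t**2 + t - 4) dt = 63/4.
Total enclosed area = 16/3 + 63/4 = 253/12.

253/12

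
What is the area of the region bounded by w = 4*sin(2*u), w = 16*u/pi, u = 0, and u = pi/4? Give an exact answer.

On [0, pi/4], (4*sin(2*u)) - (16*u/pi) = -16*u/pi + 4*sin(2*u) is ≥ 0 throughout, so the area is a single integral of |-16*u/pi + 4*sin(2*u)|.
∫[0,pi/4] (-16*u/pi + 4*sin(2*u)) du = 2 - pi/2.

2 - pi/2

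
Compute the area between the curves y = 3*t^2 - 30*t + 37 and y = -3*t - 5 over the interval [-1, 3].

The difference (3*t^2 - 30*t + 37) - (-3*t - 5) = 3*t^2 - 27*t + 42 changes sign at t = 2 inside [-1, 3], so split the integral there.
∫[-1,2] (3*t^2 - 27*t + 42) dt = 189/2.
∫[2,3] (3*t^2 - 27*t + 42) dt = -13/2; the area of that piece is 13/2.
Total area = 189/2 + 13/2 = 101.

101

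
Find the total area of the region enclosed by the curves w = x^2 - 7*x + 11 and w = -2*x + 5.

1/6

Set the curves equal: x^2 - 7*x + 11 = -2*x + 5, so x^2 - 5*x + 6 = 0, which factors as (x - 3)*(x - 2) = 0. The curves meet at x = 2, 3.
On [2, 3], w = -2*x + 5 is on top; that piece has area ∫[2,3] (-(x^2 - 5*x + 6)) dx = 1/6.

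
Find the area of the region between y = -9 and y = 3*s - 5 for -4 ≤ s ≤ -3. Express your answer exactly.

13/2

On [-4, -3], (-9) - (3*s - 5) = -3*s - 4 is ≥ 0 throughout, so the area is a single integral of |-3*s - 4|.
∫[-4,-3] (-3*s - 4) ds = 13/2.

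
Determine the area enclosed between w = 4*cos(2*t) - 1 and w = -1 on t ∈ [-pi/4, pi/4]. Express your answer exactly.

4

On [-pi/4, pi/4], (4*cos(2*t) - 1) - (-1) = 4*cos(2*t) is ≥ 0 throughout, so the area is a single integral of |4*cos(2*t)|.
∫[-pi/4,pi/4] (4*cos(2*t)) dt = 4.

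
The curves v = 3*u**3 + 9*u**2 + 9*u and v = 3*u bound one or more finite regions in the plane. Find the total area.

3/2

Set the curves equal: 3*u**3 + 9*u**2 + 9*u = 3*u, so 3*u**3 + 9*u**2 + 6*u = 0, which factors as 3*u*(u + 1)*(u + 2) = 0. The curves meet at u = -2, -1, 0.
On [-2, -1], v = 3*u**3 + 9*u**2 + 9*u is on top; that piece has area ∫[-2,-1] (3*u**3 + 9*u**2 + 6*u) du = 3/4.
On [-1, 0], v = 3*u is on top; that piece has area ∫[-1,0] (-(3*u**3 + 9*u**2 + 6*u)) du = 3/4.
Total enclosed area = 3/4 + 3/4 = 3/2.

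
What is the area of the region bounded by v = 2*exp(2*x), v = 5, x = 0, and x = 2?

The difference (2*exp(2*x)) - (5) = 2*exp(2*x) - 5 changes sign at x = -log(2)/2 + log(5)/2 inside [0, 2], so split the integral there.
∫[0,-log(2)/2 + log(5)/2] (2*exp(2*x) - 5) dx = log(4*sqrt(10)/125) + 3/2; the area of that piece is -3/2 + log(25*sqrt(10)/8).
∫[-log(2)/2 + log(5)/2,2] (2*exp(2*x) - 5) dx = -25/2 - 5*log(2)/2 + 5*log(5)/2 + exp(4).
Total area = (-3/2 + log(25*sqrt(10)/8)) + (-25/2 - 5*log(2)/2 + 5*log(5)/2 + exp(4)) = -14 - 11*log(2)/2 + log(10)/2 + 9*log(5)/2 + exp(4).

-14 - 11*log(2)/2 + log(10)/2 + 9*log(5)/2 + exp(4)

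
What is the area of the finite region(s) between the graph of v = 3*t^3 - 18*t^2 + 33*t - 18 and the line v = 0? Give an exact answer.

3/2

The curve meets the t-axis where 3*t^3 - 18*t^2 + 33*t - 18 = 0, i.e. 3*(t - 3)*(t - 2)*(t - 1) = 0, at t = 1, 2, 3.
On [1, 2] the curve lies above the axis; ∫[1,2] (3*t^3 - 18*t^2 + 33*t - 18) dt = 3/4, giving area 3/4.
On [2, 3] the curve lies below the axis; ∫[2,3] (3*t^3 - 18*t^2 + 33*t - 18) dt = -3/4, giving area 3/4.
Total area = 3/4 + 3/4 = 3/2.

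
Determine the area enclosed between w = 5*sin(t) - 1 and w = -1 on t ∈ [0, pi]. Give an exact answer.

On [0, pi], (5*sin(t) - 1) - (-1) = 5*sin(t) is ≥ 0 throughout, so the area is a single integral of |5*sin(t)|.
∫[0,pi] (5*sin(t)) dt = 10.

10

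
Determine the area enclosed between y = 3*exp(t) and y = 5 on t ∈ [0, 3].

The difference (3*exp(t)) - (5) = 3*exp(t) - 5 changes sign at t = log(5/3) inside [0, 3], so split the integral there.
∫[0,log(5/3)] (3*exp(t) - 5) dt = log(243/3125) + 2; the area of that piece is -2 + log(3125/243).
∫[log(5/3),3] (3*exp(t) - 5) dt = -20 - 5*log(3) + 5*log(5) + 3*exp(3).
Total area = (-2 + log(3125/243)) + (-20 - 5*log(3) + 5*log(5) + 3*exp(3)) = -22 - 10*log(3) + 10*log(5) + 3*exp(3).

-22 - 10*log(3) + 10*log(5) + 3*exp(3)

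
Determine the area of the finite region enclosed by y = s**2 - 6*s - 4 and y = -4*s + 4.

Set the curves equal: s**2 - 6*s - 4 = -4*s + 4, so s**2 - 2*s - 8 = 0, which factors as (s - 4)*(s + 2) = 0. The curves meet at s = -2, 4.
On [-2, 4], y = -4*s + 4 is on top; that piece has area ∫[-2,4] (-(s**2 - 2*s - 8)) ds = 36.

36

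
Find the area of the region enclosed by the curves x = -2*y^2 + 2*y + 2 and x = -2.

9

Both boundary curves give x as a function of y, so integrate with respect to y. Setting them equal: -2*y^2 + 2*y + 4 = 0, i.e. -2*(y - 2)*(y + 1) = 0, so they meet at y = -1, 2.
For y in [-1, 2], x = -2*y^2 + 2*y + 2 is on the right; area = ∫[-1,2] (-2*y^2 + 2*y + 4) dy = 9.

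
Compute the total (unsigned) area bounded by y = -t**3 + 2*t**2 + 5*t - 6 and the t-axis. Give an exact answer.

The curve meets the t-axis where -t**3 + 2*t**2 + 5*t - 6 = 0, i.e. -(t - 3)*(t - 1)*(t + 2) = 0, at t = -2, 1, 3.
On [-2, 1] the curve lies below the axis; ∫[-2,1] (-t**3 + 2*t**2 + 5*t - 6) dt = -63/4, giving area 63/4.
On [1, 3] the curve lies above the axis; ∫[1,3] (-t**3 + 2*t**2 + 5*t - 6) dt = 16/3, giving area 16/3.
Total area = 63/4 + 16/3 = 253/12.

253/12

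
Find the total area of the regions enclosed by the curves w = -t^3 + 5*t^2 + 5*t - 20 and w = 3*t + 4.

Set the curves equal: -t^3 + 5*t^2 + 5*t - 20 = 3*t + 4, so -t^3 + 5*t^2 + 2*t - 24 = 0, which factors as -(t - 4)*(t - 3)*(t + 2) = 0. The curves meet at t = -2, 3, 4.
On [-2, 3], w = 3*t + 4 is on top; that piece has area ∫[-2,3] (-(-t^3 + 5*t^2 + 2*t - 24)) dt = 875/12.
On [3, 4], w = -t^3 + 5*t^2 + 5*t - 20 is on top; that piece has area ∫[3,4] (-t^3 + 5*t^2 + 2*t - 24) dt = 11/12.
Total enclosed area = 875/12 + 11/12 = 443/6.

443/6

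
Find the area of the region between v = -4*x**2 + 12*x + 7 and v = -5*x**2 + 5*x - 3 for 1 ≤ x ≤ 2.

137/6

On [1, 2], (-4*x**2 + 12*x + 7) - (-5*x**2 + 5*x - 3) = x**2 + 7*x + 10 is ≥ 0 throughout, so the area is a single integral of |x**2 + 7*x + 10|.
∫[1,2] (x**2 + 7*x + 10) dx = 137/6.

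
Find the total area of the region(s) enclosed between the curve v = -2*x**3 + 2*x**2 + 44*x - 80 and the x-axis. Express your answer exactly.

3901/6

The curve meets the x-axis where -2*x**3 + 2*x**2 + 44*x - 80 = 0, i.e. -2*(x - 4)*(x - 2)*(x + 5) = 0, at x = -5, 2, 4.
On [-5, 2] the curve lies below the axis; ∫[-5,2] (-2*x**3 + 2*x**2 + 44*x - 80) dx = -3773/6, giving area 3773/6.
On [2, 4] the curve lies above the axis; ∫[2,4] (-2*x**3 + 2*x**2 + 44*x - 80) dx = 64/3, giving area 64/3.
Total area = 3773/6 + 64/3 = 3901/6.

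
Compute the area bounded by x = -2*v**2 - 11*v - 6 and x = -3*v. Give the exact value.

Both boundary curves give x as a function of v, so integrate with respect to v. Setting them equal: -2*v**2 - 8*v - 6 = 0, i.e. -2*(v + 1)*(v + 3) = 0, so they meet at v = -3, -1.
For v in [-3, -1], x = -2*v**2 - 11*v - 6 is on the right; area = ∫[-3,-1] (-2*v**2 - 8*v - 6) dv = 8/3.

8/3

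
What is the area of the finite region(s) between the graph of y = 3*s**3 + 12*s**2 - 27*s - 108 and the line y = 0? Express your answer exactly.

The curve meets the s-axis where 3*s**3 + 12*s**2 - 27*s - 108 = 0, i.e. 3*(s - 3)*(s + 3)*(s + 4) = 0, at s = -4, -3, 3.
On [-4, -3] the curve lies above the axis; ∫[-4,-3] (3*s**3 + 12*s**2 - 27*s - 108) ds = 13/4, giving area 13/4.
On [-3, 3] the curve lies below the axis; ∫[-3,3] (3*s**3 + 12*s**2 - 27*s - 108) ds = -432, giving area 432.
Total area = 13/4 + 432 = 1741/4.

1741/4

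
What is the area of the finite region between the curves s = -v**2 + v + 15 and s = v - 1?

Both boundary curves give s as a function of v, so integrate with respect to v. Setting them equal: -v**2 + 16 = 0, i.e. -(v - 4)*(v + 4) = 0, so they meet at v = -4, 4.
For v in [-4, 4], s = -v**2 + v + 15 is on the right; area = ∫[-4,4] (-v**2 + 16) dv = 256/3.

256/3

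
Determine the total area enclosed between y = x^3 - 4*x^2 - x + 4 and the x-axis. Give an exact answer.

253/12

The curve meets the x-axis where x^3 - 4*x^2 - x + 4 = 0, i.e. (x - 4)*(x - 1)*(x + 1) = 0, at x = -1, 1, 4.
On [-1, 1] the curve lies above the axis; ∫[-1,1] (x^3 - 4*x^2 - x + 4) dx = 16/3, giving area 16/3.
On [1, 4] the curve lies below the axis; ∫[1,4] (x^3 - 4*x^2 - x + 4) dx = -63/4, giving area 63/4.
Total area = 16/3 + 63/4 = 253/12.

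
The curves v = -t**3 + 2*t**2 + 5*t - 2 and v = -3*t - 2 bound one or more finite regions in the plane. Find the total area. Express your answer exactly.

Set the curves equal: -t**3 + 2*t**2 + 5*t - 2 = -3*t - 2, so -t**3 + 2*t**2 + 8*t = 0, which factors as -t*(t - 4)*(t + 2) = 0. The curves meet at t = -2, 0, 4.
On [-2, 0], v = -3*t - 2 is on top; that piece has area ∫[-2,0] (-(-t**3 + 2*t**2 + 8*t)) dt = 20/3.
On [0, 4], v = -t**3 + 2*t**2 + 5*t - 2 is on top; that piece has area ∫[0,4] (-t**3 + 2*t**2 + 8*t) dt = 128/3.
Total enclosed area = 20/3 + 128/3 = 148/3.

148/3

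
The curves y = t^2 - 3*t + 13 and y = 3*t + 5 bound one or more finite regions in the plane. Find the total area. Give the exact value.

4/3

Set the curves equal: t^2 - 3*t + 13 = 3*t + 5, so t^2 - 6*t + 8 = 0, which factors as (t - 4)*(t - 2) = 0. The curves meet at t = 2, 4.
On [2, 4], y = 3*t + 5 is on top; that piece has area ∫[2,4] (-(t^2 - 6*t + 8)) dt = 4/3.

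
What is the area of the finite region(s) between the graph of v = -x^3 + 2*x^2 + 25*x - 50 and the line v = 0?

2459/6

The curve meets the x-axis where -x^3 + 2*x^2 + 25*x - 50 = 0, i.e. -(x - 5)*(x - 2)*(x + 5) = 0, at x = -5, 2, 5.
On [-5, 2] the curve lies below the axis; ∫[-5,2] (-x^3 + 2*x^2 + 25*x - 50) dx = -4459/12, giving area 4459/12.
On [2, 5] the curve lies above the axis; ∫[2,5] (-x^3 + 2*x^2 + 25*x - 50) dx = 153/4, giving area 153/4.
Total area = 4459/12 + 153/4 = 2459/6.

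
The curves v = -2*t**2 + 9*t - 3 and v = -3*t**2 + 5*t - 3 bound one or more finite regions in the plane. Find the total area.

32/3

Set the curves equal: -2*t**2 + 9*t - 3 = -3*t**2 + 5*t - 3, so t**2 + 4*t = 0, which factors as t*(t + 4) = 0. The curves meet at t = -4, 0.
On [-4, 0], v = -3*t**2 + 5*t - 3 is on top; that piece has area ∫[-4,0] (-(t**2 + 4*t)) dt = 32/3.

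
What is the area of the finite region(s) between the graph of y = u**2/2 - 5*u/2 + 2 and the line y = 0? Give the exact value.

9/4

The curve meets the u-axis where u**2/2 - 5*u/2 + 2 = 0, i.e. (u - 4)*(u - 1)/2 = 0, at u = 1, 4.
On [1, 4] the curve lies below the axis; ∫[1,4] (u**2/2 - 5*u/2 + 2) du = -9/4, giving area 9/4.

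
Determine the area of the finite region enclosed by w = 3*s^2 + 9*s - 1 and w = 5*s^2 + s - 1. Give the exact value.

Set the curves equal: 3*s^2 + 9*s - 1 = 5*s^2 + s - 1, so -2*s^2 + 8*s = 0, which factors as -2*s*(s - 4) = 0. The curves meet at s = 0, 4.
On [0, 4], w = 3*s^2 + 9*s - 1 is on top; that piece has area ∫[0,4] (-2*s^2 + 8*s) ds = 64/3.

64/3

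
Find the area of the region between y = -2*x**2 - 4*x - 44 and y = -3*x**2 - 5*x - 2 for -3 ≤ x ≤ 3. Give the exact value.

234

On [-3, 3], (-2*x**2 - 4*x - 44) - (-3*x**2 - 5*x - 2) = x**2 + x - 42 is ≤ 0 throughout, so the area is a single integral of |x**2 + x - 42|.
∫[-3,3] (x**2 + x - 42) dx = -234; the area of that piece is 234.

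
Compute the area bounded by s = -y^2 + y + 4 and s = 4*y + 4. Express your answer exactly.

9/2

Both boundary curves give s as a function of y, so integrate with respect to y. Setting them equal: -y^2 - 3*y = 0, i.e. -y*(y + 3) = 0, so they meet at y = -3, 0.
For y in [-3, 0], s = -y^2 + y + 4 is on the right; area = ∫[-3,0] (-y^2 - 3*y) dy = 9/2.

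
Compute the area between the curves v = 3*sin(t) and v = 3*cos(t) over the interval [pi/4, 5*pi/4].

On [pi/4, 5*pi/4], (3*sin(t)) - (3*cos(t)) = 3*sin(t) - 3*cos(t) is ≥ 0 throughout, so the area is a single integral of |3*sin(t) - 3*cos(t)|.
∫[pi/4,5*pi/4] (3*sin(t) - 3*cos(t)) dt = 6*sqrt(2).

6*sqrt(2)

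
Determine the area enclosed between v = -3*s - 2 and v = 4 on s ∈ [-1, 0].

On [-1, 0], (-3*s - 2) - (4) = -3*s - 6 is ≤ 0 throughout, so the area is a single integral of |-3*s - 6|.
∫[-1,0] (-3*s - 6) ds = -9/2; the area of that piece is 9/2.

9/2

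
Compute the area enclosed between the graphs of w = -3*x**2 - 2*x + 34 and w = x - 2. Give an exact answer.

Set the curves equal: -3*x**2 - 2*x + 34 = x - 2, so -3*x**2 - 3*x + 36 = 0, which factors as -3*(x - 3)*(x + 4) = 0. The curves meet at x = -4, 3.
On [-4, 3], w = -3*x**2 - 2*x + 34 is on top; that piece has area ∫[-4,3] (-3*x**2 - 3*x + 36) dx = 343/2.

343/2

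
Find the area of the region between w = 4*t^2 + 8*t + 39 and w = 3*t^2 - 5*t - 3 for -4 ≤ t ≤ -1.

99/2

On [-4, -1], (4*t^2 + 8*t + 39) - (3*t^2 - 5*t - 3) = t^2 + 13*t + 42 is ≥ 0 throughout, so the area is a single integral of |t^2 + 13*t + 42|.
∫[-4,-1] (t^2 + 13*t + 42) dt = 99/2.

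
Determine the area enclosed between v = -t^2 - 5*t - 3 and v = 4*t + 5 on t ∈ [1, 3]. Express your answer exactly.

182/3

On [1, 3], (-t^2 - 5*t - 3) - (4*t + 5) = -t^2 - 9*t - 8 is ≤ 0 throughout, so the area is a single integral of |-t^2 - 9*t - 8|.
∫[1,3] (-t^2 - 9*t - 8) dt = -182/3; the area of that piece is 182/3.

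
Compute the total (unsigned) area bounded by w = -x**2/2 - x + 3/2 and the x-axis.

The curve meets the x-axis where -x**2/2 - x + 3/2 = 0, i.e. -(x - 1)*(x + 3)/2 = 0, at x = -3, 1.
On [-3, 1] the curve lies above the axis; ∫[-3,1] (-x**2/2 - x + 3/2) dx = 16/3, giving area 16/3.

16/3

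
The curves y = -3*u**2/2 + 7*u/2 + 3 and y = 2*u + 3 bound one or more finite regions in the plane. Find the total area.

Set the curves equal: -3*u**2/2 + 7*u/2 + 3 = 2*u + 3, so -3*u**2/2 + 3*u/2 = 0, which factors as -3*u*(u - 1)/2 = 0. The curves meet at u = 0, 1.
On [0, 1], y = -3*u**2/2 + 7*u/2 + 3 is on top; that piece has area ∫[0,1] (-3*u**2/2 + 3*u/2) du = 1/4.

1/4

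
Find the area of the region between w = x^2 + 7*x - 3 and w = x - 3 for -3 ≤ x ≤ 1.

64/3

The difference (x^2 + 7*x - 3) - (x - 3) = x^2 + 6*x changes sign at x = 0 inside [-3, 1], so split the integral there.
∫[-3,0] (x^2 + 6*x) dx = -18; the area of that piece is 18.
∫[0,1] (x^2 + 6*x) dx = 10/3.
Total area = 18 + 10/3 = 64/3.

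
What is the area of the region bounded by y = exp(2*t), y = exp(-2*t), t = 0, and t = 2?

On [0, 2], (exp(2*t)) - (exp(-2*t)) = exp(2*t) - exp(-2*t) is ≥ 0 throughout, so the area is a single integral of |exp(2*t) - exp(-2*t)|.
∫[0,2] (exp(2*t) - exp(-2*t)) dt = -1 + exp(-4)/2 + exp(4)/2.

-1 + exp(-4)/2 + exp(4)/2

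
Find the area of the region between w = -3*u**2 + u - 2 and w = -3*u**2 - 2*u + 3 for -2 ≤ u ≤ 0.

16

On [-2, 0], (-3*u**2 + u - 2) - (-3*u**2 - 2*u + 3) = 3*u - 5 is ≤ 0 throughout, so the area is a single integral of |3*u - 5|.
∫[-2,0] (3*u - 5) du = -16; the area of that piece is 16.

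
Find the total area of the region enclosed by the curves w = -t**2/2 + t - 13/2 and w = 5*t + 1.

2/3

Set the curves equal: -t**2/2 + t - 13/2 = 5*t + 1, so -t**2/2 - 4*t - 15/2 = 0, which factors as -(t + 3)*(t + 5)/2 = 0. The curves meet at t = -5, -3.
On [-5, -3], w = -t**2/2 + t - 13/2 is on top; that piece has area ∫[-5,-3] (-t**2/2 - 4*t - 15/2) dt = 2/3.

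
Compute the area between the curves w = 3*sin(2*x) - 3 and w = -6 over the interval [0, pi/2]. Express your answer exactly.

3 + 3*pi/2

On [0, pi/2], (3*sin(2*x) - 3) - (-6) = 3*sin(2*x) + 3 is ≥ 0 throughout, so the area is a single integral of |3*sin(2*x) + 3|.
∫[0,pi/2] (3*sin(2*x) + 3) dx = 3 + 3*pi/2.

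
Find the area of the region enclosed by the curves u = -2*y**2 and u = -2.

Both boundary curves give u as a function of y, so integrate with respect to y. Setting them equal: -2*y**2 + 2 = 0, i.e. -2*(y - 1)*(y + 1) = 0, so they meet at y = -1, 1.
For y in [-1, 1], u = -2*y**2 is on the right; area = ∫[-1,1] (-2*y**2 + 2) dy = 8/3.

8/3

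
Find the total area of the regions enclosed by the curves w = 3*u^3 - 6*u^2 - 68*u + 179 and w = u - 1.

Set the curves equal: 3*u^3 - 6*u^2 - 68*u + 179 = u - 1, so 3*u^3 - 6*u^2 - 69*u + 180 = 0, which factors as 3*(u - 4)*(u - 3)*(u + 5) = 0. The curves meet at u = -5, 3, 4.
On [-5, 3], w = 3*u^3 - 6*u^2 - 68*u + 179 is on top; that piece has area ∫[-5,3] (3*u^3 - 6*u^2 - 69*u + 180) du = 1280.
On [3, 4], w = u - 1 is on top; that piece has area ∫[3,4] (-(3*u^3 - 6*u^2 - 69*u + 180)) du = 17/4.
Total enclosed area = 1280 + 17/4 = 5137/4.

5137/4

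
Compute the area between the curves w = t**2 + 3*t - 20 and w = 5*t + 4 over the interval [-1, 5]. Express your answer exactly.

On [-1, 5], (t**2 + 3*t - 20) - (5*t + 4) = t**2 - 2*t - 24 is ≤ 0 throughout, so the area is a single integral of |t**2 - 2*t - 24|.
∫[-1,5] (t**2 - 2*t - 24) dt = -126; the area of that piece is 126.

126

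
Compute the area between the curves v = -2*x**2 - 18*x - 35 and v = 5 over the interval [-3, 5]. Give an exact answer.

1696/3

On [-3, 5], (-2*x**2 - 18*x - 35) - (5) = -2*x**2 - 18*x - 40 is ≤ 0 throughout, so the area is a single integral of |-2*x**2 - 18*x - 40|.
∫[-3,5] (-2*x**2 - 18*x - 40) dx = -1696/3; the area of that piece is 1696/3.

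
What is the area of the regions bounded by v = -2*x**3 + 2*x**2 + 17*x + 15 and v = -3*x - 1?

443/3

Set the curves equal: -2*x**3 + 2*x**2 + 17*x + 15 = -3*x - 1, so -2*x**3 + 2*x**2 + 20*x + 16 = 0, which factors as -2*(x - 4)*(x + 1)*(x + 2) = 0. The curves meet at x = -2, -1, 4.
On [-2, -1], v = -3*x - 1 is on top; that piece has area ∫[-2,-1] (-(-2*x**3 + 2*x**2 + 20*x + 16)) dx = 11/6.
On [-1, 4], v = -2*x**3 + 2*x**2 + 17*x + 15 is on top; that piece has area ∫[-1,4] (-2*x**3 + 2*x**2 + 20*x + 16) dx = 875/6.
Total enclosed area = 11/6 + 875/6 = 443/3.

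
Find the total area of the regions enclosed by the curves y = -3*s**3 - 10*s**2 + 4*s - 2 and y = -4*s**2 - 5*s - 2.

Set the curves equal: -3*s**3 - 10*s**2 + 4*s - 2 = -4*s**2 - 5*s - 2, so -3*s**3 - 6*s**2 + 9*s = 0, which factors as -3*s*(s - 1)*(s + 3) = 0. The curves meet at s = -3, 0, 1.
On [-3, 0], y = -4*s**2 - 5*s - 2 is on top; that piece has area ∫[-3,0] (-(-3*s**3 - 6*s**2 + 9*s)) ds = 135/4.
On [0, 1], y = -3*s**3 - 10*s**2 + 4*s - 2 is on top; that piece has area ∫[0,1] (-3*s**3 - 6*s**2 + 9*s) ds = 7/4.
Total enclosed area = 135/4 + 7/4 = 71/2.

71/2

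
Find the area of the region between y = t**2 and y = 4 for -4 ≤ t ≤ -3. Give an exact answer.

25/3

On [-4, -3], (t**2) - (4) = t**2 - 4 is ≥ 0 throughout, so the area is a single integral of |t**2 - 4|.
∫[-4,-3] (t**2 - 4) dt = 25/3.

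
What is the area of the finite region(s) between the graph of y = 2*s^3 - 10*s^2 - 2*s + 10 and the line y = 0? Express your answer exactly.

296/3

The curve meets the s-axis where 2*s^3 - 10*s^2 - 2*s + 10 = 0, i.e. 2*(s - 5)*(s - 1)*(s + 1) = 0, at s = -1, 1, 5.
On [-1, 1] the curve lies above the axis; ∫[-1,1] (2*s^3 - 10*s^2 - 2*s + 10) ds = 40/3, giving area 40/3.
On [1, 5] the curve lies below the axis; ∫[1,5] (2*s^3 - 10*s^2 - 2*s + 10) ds = -256/3, giving area 256/3.
Total area = 40/3 + 256/3 = 296/3.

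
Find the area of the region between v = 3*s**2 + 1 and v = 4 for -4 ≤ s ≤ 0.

The difference (3*s**2 + 1) - (4) = 3*s**2 - 3 changes sign at s = -1 inside [-4, 0], so split the integral there.
∫[-4,-1] (3*s**2 - 3) ds = 54.
∫[-1,0] (3*s**2 - 3) ds = -2; the area of that piece is 2.
Total area = 54 + 2 = 56.

56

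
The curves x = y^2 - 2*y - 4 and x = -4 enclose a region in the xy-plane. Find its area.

Both boundary curves give x as a function of y, so integrate with respect to y. Setting them equal: y^2 - 2*y = 0, i.e. y*(y - 2) = 0, so they meet at y = 0, 2.
For y in [0, 2], x = y^2 - 2*y - 4 is on the left; area = ∫[0,2] (-(y^2 - 2*y)) dy = 4/3.

4/3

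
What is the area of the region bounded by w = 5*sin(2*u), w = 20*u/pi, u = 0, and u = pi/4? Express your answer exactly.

5/2 - 5*pi/8

On [0, pi/4], (5*sin(2*u)) - (20*u/pi) = -20*u/pi + 5*sin(2*u) is ≥ 0 throughout, so the area is a single integral of |-20*u/pi + 5*sin(2*u)|.
∫[0,pi/4] (-20*u/pi + 5*sin(2*u)) du = 5/2 - 5*pi/8.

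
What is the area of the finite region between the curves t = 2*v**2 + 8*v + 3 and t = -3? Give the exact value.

8/3

Both boundary curves give t as a function of v, so integrate with respect to v. Setting them equal: 2*v**2 + 8*v + 6 = 0, i.e. 2*(v + 1)*(v + 3) = 0, so they meet at v = -3, -1.
For v in [-3, -1], t = 2*v**2 + 8*v + 3 is on the left; area = ∫[-3,-1] (-(2*v**2 + 8*v + 6)) dv = 8/3.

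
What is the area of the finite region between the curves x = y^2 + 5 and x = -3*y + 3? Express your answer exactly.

1/6

Both boundary curves give x as a function of y, so integrate with respect to y. Setting them equal: y^2 + 3*y + 2 = 0, i.e. (y + 1)*(y + 2) = 0, so they meet at y = -2, -1.
For y in [-2, -1], x = y^2 + 5 is on the left; area = ∫[-2,-1] (-(y^2 + 3*y + 2)) dy = 1/6.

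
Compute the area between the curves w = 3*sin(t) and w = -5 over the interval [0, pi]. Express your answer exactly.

On [0, pi], (3*sin(t)) - (-5) = 3*sin(t) + 5 is ≥ 0 throughout, so the area is a single integral of |3*sin(t) + 5|.
∫[0,pi] (3*sin(t) + 5) dt = 6 + 5*pi.

6 + 5*pi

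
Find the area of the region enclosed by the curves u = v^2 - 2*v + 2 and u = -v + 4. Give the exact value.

Both boundary curves give u as a function of v, so integrate with respect to v. Setting them equal: v^2 - v - 2 = 0, i.e. (v - 2)*(v + 1) = 0, so they meet at v = -1, 2.
For v in [-1, 2], u = v^2 - 2*v + 2 is on the left; area = ∫[-1,2] (-(v^2 - v - 2)) dv = 9/2.

9/2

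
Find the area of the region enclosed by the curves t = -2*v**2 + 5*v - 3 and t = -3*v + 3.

8/3

Both boundary curves give t as a function of v, so integrate with respect to v. Setting them equal: -2*v**2 + 8*v - 6 = 0, i.e. -2*(v - 3)*(v - 1) = 0, so they meet at v = 1, 3.
For v in [1, 3], t = -2*v**2 + 5*v - 3 is on the right; area = ∫[1,3] (-2*v**2 + 8*v - 6) dv = 8/3.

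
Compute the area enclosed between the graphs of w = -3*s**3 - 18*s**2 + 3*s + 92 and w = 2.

Set the curves equal: -3*s**3 - 18*s**2 + 3*s + 92 = 2, so -3*s**3 - 18*s**2 + 3*s + 90 = 0, which factors as -3*(s - 2)*(s + 3)*(s + 5) = 0. The curves meet at s = -5, -3, 2.
On [-5, -3], w = 2 is on top; that piece has area ∫[-5,-3] (-(-3*s**3 - 18*s**2 + 3*s + 90)) ds = 24.
On [-3, 2], w = -3*s**3 - 18*s**2 + 3*s + 92 is on top; that piece has area ∫[-3,2] (-3*s**3 - 18*s**2 + 3*s + 90) ds = 1125/4.
Total enclosed area = 24 + 1125/4 = 1221/4.

1221/4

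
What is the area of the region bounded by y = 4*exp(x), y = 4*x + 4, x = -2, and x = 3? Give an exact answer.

-30 - 4*exp(-2) + 4*exp(3)

On [-2, 3], (4*exp(x)) - (4*x + 4) = -4*x + 4*exp(x) - 4 is ≥ 0 throughout, so the area is a single integral of |-4*x + 4*exp(x) - 4|.
∫[-2,3] (-4*x + 4*exp(x) - 4) dx = -30 - 4*exp(-2) + 4*exp(3).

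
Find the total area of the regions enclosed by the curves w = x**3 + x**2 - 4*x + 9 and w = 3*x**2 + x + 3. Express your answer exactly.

253/12

Set the curves equal: x**3 + x**2 - 4*x + 9 = 3*x**2 + x + 3, so x**3 - 2*x**2 - 5*x + 6 = 0, which factors as (x - 3)*(x - 1)*(x + 2) = 0. The curves meet at x = -2, 1, 3.
On [-2, 1], w = x**3 + x**2 - 4*x + 9 is on top; that piece has area ∫[-2,1] (x**3 - 2*x**2 - 5*x + 6) dx = 63/4.
On [1, 3], w = 3*x**2 + x + 3 is on top; that piece has area ∫[1,3] (-(x**3 - 2*x**2 - 5*x + 6)) dx = 16/3.
Total enclosed area = 63/4 + 16/3 = 253/12.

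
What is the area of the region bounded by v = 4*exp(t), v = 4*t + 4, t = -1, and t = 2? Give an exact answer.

-18 - 4*exp(-1) + 4*exp(2)

On [-1, 2], (4*exp(t)) - (4*t + 4) = -4*t + 4*exp(t) - 4 is ≥ 0 throughout, so the area is a single integral of |-4*t + 4*exp(t) - 4|.
∫[-1,2] (-4*t + 4*exp(t) - 4) dt = -18 - 4*exp(-1) + 4*exp(2).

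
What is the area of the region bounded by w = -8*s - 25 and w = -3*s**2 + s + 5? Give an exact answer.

Set the curves equal: -8*s - 25 = -3*s**2 + s + 5, so 3*s**2 - 9*s - 30 = 0, which factors as 3*(s - 5)*(s + 2) = 0. The curves meet at s = -2, 5.
On [-2, 5], w = -3*s**2 + s + 5 is on top; that piece has area ∫[-2,5] (-(3*s**2 - 9*s - 30)) ds = 343/2.

343/2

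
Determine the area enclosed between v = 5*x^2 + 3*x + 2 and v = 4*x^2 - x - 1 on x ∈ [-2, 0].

2

The difference (5*x^2 + 3*x + 2) - (4*x^2 - x - 1) = x^2 + 4*x + 3 changes sign at x = -1 inside [-2, 0], so split the integral there.
∫[-2,-1] (x^2 + 4*x + 3) dx = -2/3; the area of that piece is 2/3.
∫[-1,0] (x^2 + 4*x + 3) dx = 4/3.
Total area = 2/3 + 4/3 = 2.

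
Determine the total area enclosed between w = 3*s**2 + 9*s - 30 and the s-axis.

343/2

The curve meets the s-axis where 3*s**2 + 9*s - 30 = 0, i.e. 3*(s - 2)*(s + 5) = 0, at s = -5, 2.
On [-5, 2] the curve lies below the axis; ∫[-5,2] (3*s**2 + 9*s - 30) ds = -343/2, giving area 343/2.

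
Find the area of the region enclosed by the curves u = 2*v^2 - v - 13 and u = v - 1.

125/3

Both boundary curves give u as a function of v, so integrate with respect to v. Setting them equal: 2*v^2 - 2*v - 12 = 0, i.e. 2*(v - 3)*(v + 2) = 0, so they meet at v = -2, 3.
For v in [-2, 3], u = 2*v^2 - v - 13 is on the left; area = ∫[-2,3] (-(2*v^2 - 2*v - 12)) dv = 125/3.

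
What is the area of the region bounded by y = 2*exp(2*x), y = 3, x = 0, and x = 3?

-11 - 7*log(2)/2 + log(6)/2 + 5*log(3)/2 + exp(6)

The difference (2*exp(2*x)) - (3) = 2*exp(2*x) - 3 changes sign at x = -log(2)/2 + log(3)/2 inside [0, 3], so split the integral there.
∫[0,-log(2)/2 + log(3)/2] (2*exp(2*x) - 3) dx = log(2*sqrt(6)/9) + 1/2; the area of that piece is -1/2 + log(3*sqrt(6)/4).
∫[-log(2)/2 + log(3)/2,3] (2*exp(2*x) - 3) dx = -21/2 - 3*log(2)/2 + 3*log(3)/2 + exp(6).
Total area = (-1/2 + log(3*sqrt(6)/4)) + (-21/2 - 3*log(2)/2 + 3*log(3)/2 + exp(6)) = -11 - 7*log(2)/2 + log(6)/2 + 5*log(3)/2 + exp(6).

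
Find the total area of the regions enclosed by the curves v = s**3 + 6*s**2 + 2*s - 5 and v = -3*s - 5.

131/4

Set the curves equal: s**3 + 6*s**2 + 2*s - 5 = -3*s - 5, so s**3 + 6*s**2 + 5*s = 0, which factors as s*(s + 1)*(s + 5) = 0. The curves meet at s = -5, -1, 0.
On [-5, -1], v = s**3 + 6*s**2 + 2*s - 5 is on top; that piece has area ∫[-5,-1] (s**3 + 6*s**2 + 5*s) ds = 32.
On [-1, 0], v = -3*s - 5 is on top; that piece has area ∫[-1,0] (-(s**3 + 6*s**2 + 5*s)) ds = 3/4.
Total enclosed area = 32 + 3/4 = 131/4.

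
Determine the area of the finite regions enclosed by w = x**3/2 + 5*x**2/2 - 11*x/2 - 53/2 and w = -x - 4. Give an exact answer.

284/3

Set the curves equal: x**3/2 + 5*x**2/2 - 11*x/2 - 53/2 = -x - 4, so x**3/2 + 5*x**2/2 - 9*x/2 - 45/2 = 0, which factors as (x - 3)*(x + 3)*(x + 5)/2 = 0. The curves meet at x = -5, -3, 3.
On [-5, -3], w = x**3/2 + 5*x**2/2 - 11*x/2 - 53/2 is on top; that piece has area ∫[-5,-3] (x**3/2 + 5*x**2/2 - 9*x/2 - 45/2) dx = 14/3.
On [-3, 3], w = -x - 4 is on top; that piece has area ∫[-3,3] (-(x**3/2 + 5*x**2/2 - 9*x/2 - 45/2)) dx = 90.
Total enclosed area = 14/3 + 90 = 284/3.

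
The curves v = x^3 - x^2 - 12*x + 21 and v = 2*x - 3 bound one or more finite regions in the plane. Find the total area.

Set the curves equal: x^3 - x^2 - 12*x + 21 = 2*x - 3, so x^3 - x^2 - 14*x + 24 = 0, which factors as (x - 3)*(x - 2)*(x + 4) = 0. The curves meet at x = -4, 2, 3.
On [-4, 2], v = x^3 - x^2 - 12*x + 21 is on top; that piece has area ∫[-4,2] (x^3 - x^2 - 14*x + 24) dx = 144.
On [2, 3], v = 2*x - 3 is on top; that piece has area ∫[2,3] (-(x^3 - x^2 - 14*x + 24)) dx = 13/12.
Total enclosed area = 144 + 13/12 = 1741/12.

1741/12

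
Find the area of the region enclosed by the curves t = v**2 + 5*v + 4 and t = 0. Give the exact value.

Both boundary curves give t as a function of v, so integrate with respect to v. Setting them equal: v**2 + 5*v + 4 = 0, i.e. (v + 1)*(v + 4) = 0, so they meet at v = -4, -1.
For v in [-4, -1], t = v**2 + 5*v + 4 is on the left; area = ∫[-4,-1] (-(v**2 + 5*v + 4)) dv = 9/2.

9/2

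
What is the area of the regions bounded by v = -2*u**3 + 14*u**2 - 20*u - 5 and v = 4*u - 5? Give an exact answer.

Set the curves equal: -2*u**3 + 14*u**2 - 20*u - 5 = 4*u - 5, so -2*u**3 + 14*u**2 - 24*u = 0, which factors as -2*u*(u - 4)*(u - 3) = 0. The curves meet at u = 0, 3, 4.
On [0, 3], v = 4*u - 5 is on top; that piece has area ∫[0,3] (-(-2*u**3 + 14*u**2 - 24*u)) du = 45/2.
On [3, 4], v = -2*u**3 + 14*u**2 - 20*u - 5 is on top; that piece has area ∫[3,4] (-2*u**3 + 14*u**2 - 24*u) du = 7/6.
Total enclosed area = 45/2 + 7/6 = 71/3.

71/3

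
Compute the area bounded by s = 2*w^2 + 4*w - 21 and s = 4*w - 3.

Both boundary curves give s as a function of w, so integrate with respect to w. Setting them equal: 2*w^2 - 18 = 0, i.e. 2*(w - 3)*(w + 3) = 0, so they meet at w = -3, 3.
For w in [-3, 3], s = 2*w^2 + 4*w - 21 is on the left; area = ∫[-3,3] (-(2*w^2 - 18)) dw = 72.

72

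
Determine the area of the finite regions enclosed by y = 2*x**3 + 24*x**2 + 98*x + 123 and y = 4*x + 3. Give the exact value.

1

Set the curves equal: 2*x**3 + 24*x**2 + 98*x + 123 = 4*x + 3, so 2*x**3 + 24*x**2 + 94*x + 120 = 0, which factors as 2*(x + 3)*(x + 4)*(x + 5) = 0. The curves meet at x = -5, -4, -3.
On [-5, -4], y = 2*x**3 + 24*x**2 + 98*x + 123 is on top; that piece has area ∫[-5,-4] (2*x**3 + 24*x**2 + 94*x + 120) dx = 1/2.
On [-4, -3], y = 4*x + 3 is on top; that piece has area ∫[-4,-3] (-(2*x**3 + 24*x**2 + 94*x + 120)) dx = 1/2.
Total enclosed area = 1/2 + 1/2 = 1.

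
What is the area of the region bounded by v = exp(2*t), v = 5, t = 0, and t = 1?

-19/2 + exp(2)/2 + 5*log(5)

The difference (exp(2*t)) - (5) = exp(2*t) - 5 changes sign at t = log(5)/2 inside [0, 1], so split the integral there.
∫[0,log(5)/2] (exp(2*t) - 5) dt = 2 - 5*log(5)/2; the area of that piece is -2 + 5*log(5)/2.
∫[log(5)/2,1] (exp(2*t) - 5) dt = -15/2 + exp(2)/2 + 5*log(5)/2.
Total area = (-2 + 5*log(5)/2) + (-15/2 + exp(2)/2 + 5*log(5)/2) = -19/2 + exp(2)/2 + 5*log(5).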